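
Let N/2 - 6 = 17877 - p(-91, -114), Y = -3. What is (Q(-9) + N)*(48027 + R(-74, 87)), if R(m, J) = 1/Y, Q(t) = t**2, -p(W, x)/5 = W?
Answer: 5033722960/3 ≈ 1.6779e+9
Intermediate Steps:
p(W, x) = -5*W
R(m, J) = -1/3 (R(m, J) = 1/(-3) = -1/3)
N = 34856 (N = 12 + 2*(17877 - (-5)*(-91)) = 12 + 2*(17877 - 1*455) = 12 + 2*(17877 - 455) = 12 + 2*17422 = 12 + 34844 = 34856)
(Q(-9) + N)*(48027 + R(-74, 87)) = ((-9)**2 + 34856)*(48027 - 1/3) = (81 + 34856)*(144080/3) = 34937*(144080/3) = 5033722960/3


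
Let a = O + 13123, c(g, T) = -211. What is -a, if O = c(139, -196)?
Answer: -12912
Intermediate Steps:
O = -211
a = 12912 (a = -211 + 13123 = 12912)
-a = -1*12912 = -12912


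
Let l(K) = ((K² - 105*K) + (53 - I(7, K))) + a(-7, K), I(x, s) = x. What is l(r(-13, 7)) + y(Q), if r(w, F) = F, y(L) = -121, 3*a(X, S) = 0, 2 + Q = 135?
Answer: -761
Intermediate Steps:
Q = 133 (Q = -2 + 135 = 133)
a(X, S) = 0 (a(X, S) = (⅓)*0 = 0)
l(K) = 46 + K² - 105*K (l(K) = ((K² - 105*K) + (53 - 1*7)) + 0 = ((K² - 105*K) + (53 - 7)) + 0 = ((K² - 105*K) + 46) + 0 = (46 + K² - 105*K) + 0 = 46 + K² - 105*K)
l(r(-13, 7)) + y(Q) = (46 + 7² - 105*7) - 121 = (46 + 49 - 735) - 121 = -640 - 121 = -761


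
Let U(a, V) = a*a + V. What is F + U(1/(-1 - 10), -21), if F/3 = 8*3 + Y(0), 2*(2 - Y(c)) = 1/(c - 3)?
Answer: 13917/242 ≈ 57.508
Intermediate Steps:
Y(c) = 2 - 1/(2*(-3 + c)) (Y(c) = 2 - 1/(2*(c - 3)) = 2 - 1/(2*(-3 + c)))
F = 157/2 (F = 3*(8*3 + (-13 + 4*0)/(2*(-3 + 0))) = 3*(24 + (1/2)*(-13 + 0)/(-3)) = 3*(24 + (1/2)*(-1/3)*(-13)) = 3*(24 + 13/6) = 3*(157/6) = 157/2 ≈ 78.500)
U(a, V) = V + a**2 (U(a, V) = a**2 + V = V + a**2)
F + U(1/(-1 - 10), -21) = 157/2 + (-21 + (1/(-1 - 10))**2) = 157/2 + (-21 + (1/(-11))**2) = 157/2 + (-21 + (-1/11)**2) = 157/2 + (-21 + 1/121) = 157/2 - 2540/121 = 13917/242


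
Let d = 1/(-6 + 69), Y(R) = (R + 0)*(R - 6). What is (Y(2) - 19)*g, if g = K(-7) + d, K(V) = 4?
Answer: -759/7 ≈ -108.43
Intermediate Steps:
Y(R) = R*(-6 + R)
d = 1/63 ≈ 0.015873
g = 253/63 (g = 4 + 1/63 = 253/63 ≈ 4.0159)
(Y(2) - 19)*g = (2*(-6 + 2) - 19)*(253/63) = (2*(-4) - 19)*(253/63) = (-8 - 19)*(253/63) = -27*253/63 = -759/7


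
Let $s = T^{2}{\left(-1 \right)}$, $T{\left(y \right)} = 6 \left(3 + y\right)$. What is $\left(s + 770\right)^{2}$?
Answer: $835396$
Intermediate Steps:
$T{\left(y \right)} = 18 + 6 y$
$s = 144$ ($s = \left(18 + 6 \left(-1\right)\right)^{2} = \left(18 - 6\right)^{2} = 12^{2} = 144$)
$\left(s + 770\right)^{2} = \left(144 + 770\right)^{2} = 914^{2} = 835396$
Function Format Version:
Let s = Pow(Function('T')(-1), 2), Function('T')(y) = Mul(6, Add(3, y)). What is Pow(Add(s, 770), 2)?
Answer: 835396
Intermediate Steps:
Function('T')(y) = Add(18, Mul(6, y))
s = 144 (s = Pow(Add(18, Mul(6, -1)), 2) = Pow(Add(18, -6), 2) = Pow(12, 2) = 144)
Pow(Add(s, 770), 2) = Pow(Add(144, 770), 2) = Pow(914, 2) = 835396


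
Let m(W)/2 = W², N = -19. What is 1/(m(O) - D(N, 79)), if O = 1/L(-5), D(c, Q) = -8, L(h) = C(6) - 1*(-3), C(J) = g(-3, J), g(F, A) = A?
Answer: 81/650 ≈ 0.12462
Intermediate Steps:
C(J) = J
L(h) = 9 (L(h) = 6 - 1*(-3) = 6 + 3 = 9)
O = ⅑ (O = 1/9 = ⅑ ≈ 0.11111)
m(W) = 2*W²
1/(m(O) - D(N, 79)) = 1/(2*(⅑)² - 1*(-8)) = 1/(2*(1/81) + 8) = 1/(2/81 + 8) = 1/(650/81) = 81/650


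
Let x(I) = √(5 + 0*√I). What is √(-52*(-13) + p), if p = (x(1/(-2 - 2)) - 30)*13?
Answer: √(286 + 13*√5) ≈ 17.750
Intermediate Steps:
x(I) = √5 (x(I) = √(5 + 0) = √5)
p = -390 + 13*√5 (p = (√5 - 30)*13 = (-30 + √5)*13 = -390 + 13*√5 ≈ -360.93)
√(-52*(-13) + p) = √(-52*(-13) + (-390 + 13*√5)) = √(-13*(-52) + (-390 + 13*√5)) = √(676 + (-390 + 13*√5)) = √(286 + 13*√5)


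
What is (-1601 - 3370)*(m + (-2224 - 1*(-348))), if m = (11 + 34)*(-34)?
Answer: 16931226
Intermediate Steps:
m = -1530 (m = 45*(-34) = -1530)
(-1601 - 3370)*(m + (-2224 - 1*(-348))) = (-1601 - 3370)*(-1530 + (-2224 - 1*(-348))) = -4971*(-1530 + (-2224 + 348)) = -4971*(-1530 - 1876) = -4971*(-3406) = 16931226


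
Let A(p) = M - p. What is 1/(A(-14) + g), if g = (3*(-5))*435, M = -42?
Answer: -1/6553 ≈ -0.00015260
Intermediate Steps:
A(p) = -42 - p
g = -6525 (g = -15*435 = -6525)
1/(A(-14) + g) = 1/((-42 - 1*(-14)) - 6525) = 1/((-42 + 14) - 6525) = 1/(-28 - 6525) = 1/(-6553) = -1/6553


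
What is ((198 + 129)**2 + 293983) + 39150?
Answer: 440062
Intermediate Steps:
((198 + 129)**2 + 293983) + 39150 = (327**2 + 293983) + 39150 = (106929 + 293983) + 39150 = 400912 + 39150 = 440062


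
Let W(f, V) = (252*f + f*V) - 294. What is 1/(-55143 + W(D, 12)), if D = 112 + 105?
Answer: 1/1851 ≈ 0.00054025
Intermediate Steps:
D = 217
W(f, V) = -294 + 252*f + V*f (W(f, V) = (252*f + V*f) - 294 = -294 + 252*f + V*f)
1/(-55143 + W(D, 12)) = 1/(-55143 + (-294 + 252*217 + 12*217)) = 1/(-55143 + (-294 + 54684 + 2604)) = 1/(-55143 + 56994) = 1/1851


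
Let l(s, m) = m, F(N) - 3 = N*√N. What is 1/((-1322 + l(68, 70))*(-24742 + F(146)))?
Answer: 24739/762350293220 + 73*√146/381175146610 ≈ 3.4765e-8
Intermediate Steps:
F(N) = 3 + N^(3/2) (F(N) = 3 + N*√N = 3 + N^(3/2))
1/((-1322 + l(68, 70))*(-24742 + F(146))) = 1/((-1322 + 70)*(-24742 + (3 + 146^(3/2)))) = 1/(-1252*(-24742 + (3 + 146*√146))) = 1/(-1252*(-24739 + 146*√146)) = 1/(30973228 - 182792*√146)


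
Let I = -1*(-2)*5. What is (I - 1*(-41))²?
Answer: 2601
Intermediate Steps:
I = 10 (I = 2*5 = 10)
(I - 1*(-41))² = (10 - 1*(-41))² = (10 + 41)² = 51² = 2601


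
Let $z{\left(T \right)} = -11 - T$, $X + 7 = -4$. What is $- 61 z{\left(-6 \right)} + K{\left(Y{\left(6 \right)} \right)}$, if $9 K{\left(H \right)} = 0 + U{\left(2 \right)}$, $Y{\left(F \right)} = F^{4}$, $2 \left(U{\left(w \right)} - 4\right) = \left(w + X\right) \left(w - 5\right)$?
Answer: $\frac{5525}{18} \approx 306.94$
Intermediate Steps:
$X = -11$ ($X = -7 - 4 = -11$)
$U{\left(w \right)} = 4 + \frac{\left(-11 + w\right) \left(-5 + w\right)}{2}$ ($U{\left(w \right)} = 4 + \frac{\left(w - 11\right) \left(w - 5\right)}{2} = 4 + \frac{\left(-11 + w\right) \left(-5 + w\right)}{2}$)
$K{\left(H \right)} = \frac{35}{18}$ ($K{\left(H \right)} = \frac{0 + \left(\frac{63}{2} + \frac{2^{2}}{2} - 16\right)}{9} = \frac{0 + \left(\frac{63}{2} + \frac{1}{2} \cdot 4 - 16\right)}{9} = \frac{0 + \left(\frac{63}{2} + 2 - 16\right)}{9} = \frac{0 + \frac{35}{2}}{9} = \frac{1}{9} \cdot \frac{35}{2} = \frac{35}{18}$)
$- 61 z{\left(-6 \right)} + K{\left(Y{\left(6 \right)} \right)} = - 61 \left(-11 - -6\right) + \frac{35}{18} = - 61 \left(-11 + 6\right) + \frac{35}{18} = \left(-61\right) \left(-5\right) + \frac{35}{18} = 305 + \frac{35}{18} = \frac{5525}{18}$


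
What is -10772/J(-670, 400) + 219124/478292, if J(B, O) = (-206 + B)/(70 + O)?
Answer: 151356738869/26186487 ≈ 5780.0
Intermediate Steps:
J(B, O) = (-206 + B)/(70 + O)
-10772/J(-670, 400) + 219124/478292 = -10772*(70 + 400)/(-206 - 670) + 219124/478292 = -10772/(-876/470) + 219124*(1/478292) = -10772/((1/470)*(-876)) + 54781/119573 = -10772/(-438/235) + 54781/119573 = -10772*(-235/438) + 54781/119573 = 1265710/219 + 54781/119573 = 151356738869/26186487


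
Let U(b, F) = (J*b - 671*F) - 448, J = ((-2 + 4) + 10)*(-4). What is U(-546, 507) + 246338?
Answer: -68099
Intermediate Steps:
J = -48 (J = (2 + 10)*(-4) = 12*(-4) = -48)
U(b, F) = -448 - 671*F - 48*b (U(b, F) = (-48*b - 671*F) - 448 = (-671*F - 48*b) - 448 = -448 - 671*F - 48*b)
U(-546, 507) + 246338 = (-448 - 671*507 - 48*(-546)) + 246338 = (-448 - 340197 + 26208) + 246338 = -314437 + 246338 = -68099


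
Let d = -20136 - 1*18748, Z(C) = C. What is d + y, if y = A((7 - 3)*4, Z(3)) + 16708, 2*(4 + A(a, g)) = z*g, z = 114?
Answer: -22009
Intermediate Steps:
A(a, g) = -4 + 57*g (A(a, g) = -4 + (114*g)/2 = -4 + 57*g)
d = -38884 (d = -20136 - 18748 = -38884)
y = 16875 (y = (-4 + 57*3) + 16708 = (-4 + 171) + 16708 = 167 + 16708 = 16875)
d + y = -38884 + 16875 = -22009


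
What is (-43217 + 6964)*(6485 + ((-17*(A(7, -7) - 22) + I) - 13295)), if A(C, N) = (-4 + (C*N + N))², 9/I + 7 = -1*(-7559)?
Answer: 18517563394939/7552 ≈ 2.4520e+9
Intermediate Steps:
I = 9/7552 (I = 9/(-7 - 1*(-7559)) = 9/(-7 + 7559) = 9/7552 ≈ 0.0011917)
A(C, N) = (-4 + N + C*N)² (A(C, N) = (-4 + (N + C*N))² = (-4 + N + C*N)²)
(-43217 + 6964)*(6485 + ((-17*(A(7, -7) - 22) + I) - 13295)) = (-43217 + 6964)*(6485 + ((-17*((-4 - 7 + 7*(-7))² - 22) + 9/7552) - 13295)) = -36253*(6485 + ((-17*((-4 - 7 - 49)² - 22) + 9/7552) - 13295)) = -36253*(6485 + ((-17*((-60)² - 22) + 9/7552) - 13295)) = -36253*(6485 + ((-17*(3600 - 22) + 9/7552) - 13295)) = -36253*(6485 + ((-17*3578 + 9/7552) - 13295)) = -36253*(6485 + ((-60826 + 9/7552) - 13295)) = -36253*(6485 + (-459357943/7552 - 13295)) = -36253*(6485 - 559761783/7552) = -36253*(-510787063/7552) = 18517563394939/7552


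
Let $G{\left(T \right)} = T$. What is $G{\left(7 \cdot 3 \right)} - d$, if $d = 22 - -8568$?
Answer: $-8569$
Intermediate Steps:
$d = 8590$ ($d = 22 + 8568 = 8590$)
$G{\left(7 \cdot 3 \right)} - d = 7 \cdot 3 - 8590 = 21 - 8590 = -8569$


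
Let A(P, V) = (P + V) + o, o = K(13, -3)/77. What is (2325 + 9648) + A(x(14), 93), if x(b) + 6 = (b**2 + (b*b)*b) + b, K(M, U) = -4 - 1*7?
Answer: 105097/7 ≈ 15014.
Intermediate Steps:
K(M, U) = -11 (K(M, U) = -4 - 7 = -11)
o = -1/7 (o = -11/77 = -11*1/77 = -1/7 ≈ -0.14286)
x(b) = -6 + b + b**2 + b**3 (x(b) = -6 + ((b**2 + (b*b)*b) + b) = -6 + ((b**2 + b**2*b) + b) = -6 + ((b**2 + b**3) + b) = -6 + (b + b**2 + b**3) = -6 + b + b**2 + b**3)
A(P, V) = -1/7 + P + V (A(P, V) = (P + V) - 1/7 = -1/7 + P + V)
(2325 + 9648) + A(x(14), 93) = (2325 + 9648) + (-1/7 + (-6 + 14 + 14**2 + 14**3) + 93) = 11973 + (-1/7 + (-6 + 14 + 196 + 2744) + 93) = 11973 + (-1/7 + 2948 + 93) = 11973 + 21286/7 = 105097/7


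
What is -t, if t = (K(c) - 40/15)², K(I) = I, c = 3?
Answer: -⅑ ≈ -0.11111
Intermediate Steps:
t = ⅑ (t = (3 - 40/15)² = (3 - 40*1/15)² = (3 - 8/3)² = (⅓)² = ⅑ ≈ 0.11111)
-t = -1*⅑ = -⅑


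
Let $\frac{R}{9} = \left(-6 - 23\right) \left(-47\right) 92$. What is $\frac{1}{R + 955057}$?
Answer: $\frac{1}{2083621} \approx 4.7993 \cdot 10^{-7}$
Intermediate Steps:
$R = 1128564$ ($R = 9 \left(-6 - 23\right) \left(-47\right) 92 = 9 \left(-29\right) \left(-47\right) 92 = 9 \cdot 1363 \cdot 92 = 9 \cdot 125396 = 1128564$)
$\frac{1}{R + 955057} = \frac{1}{1128564 + 955057} = \frac{1}{2083621}$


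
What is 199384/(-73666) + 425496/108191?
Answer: 4886516996/3984999103 ≈ 1.2262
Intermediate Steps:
199384/(-73666) + 425496/108191 = 199384*(-1/73666) + 425496*(1/108191) = -99692/36833 + 425496/108191 = 4886516996/3984999103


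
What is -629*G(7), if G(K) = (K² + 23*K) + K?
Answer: -136493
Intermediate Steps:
G(K) = K² + 24*K
-629*G(7) = -4403*(24 + 7) = -4403*31 = -629*217 = -136493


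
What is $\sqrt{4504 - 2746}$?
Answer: $\sqrt{1758} \approx 41.929$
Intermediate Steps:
$\sqrt{4504 - 2746} = \sqrt{1758}$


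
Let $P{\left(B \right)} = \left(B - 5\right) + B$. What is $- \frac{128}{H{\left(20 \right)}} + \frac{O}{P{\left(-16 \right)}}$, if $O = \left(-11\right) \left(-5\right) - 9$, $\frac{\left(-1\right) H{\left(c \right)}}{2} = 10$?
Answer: $\frac{954}{185} \approx 5.1568$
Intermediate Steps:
$H{\left(c \right)} = -20$ ($H{\left(c \right)} = \left(-2\right) 10 = -20$)
$P{\left(B \right)} = -5 + 2 B$ ($P{\left(B \right)} = \left(-5 + B\right) + B = -5 + 2 B$)
$O = 46$ ($O = 55 - 9 = 46$)
$- \frac{128}{H{\left(20 \right)}} + \frac{O}{P{\left(-16 \right)}} = - \frac{128}{-20} + \frac{46}{-5 + 2 \left(-16\right)} = \left(-128\right) \left(- \frac{1}{20}\right) + \frac{46}{-5 - 32} = \frac{32}{5} + \frac{46}{-37} = \frac{32}{5} + 46 \left(- \frac{1}{37}\right) = \frac{32}{5} - \frac{46}{37} = \frac{954}{185}$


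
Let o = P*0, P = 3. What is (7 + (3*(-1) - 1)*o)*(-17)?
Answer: -119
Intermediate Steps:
o = 0 (o = 3*0 = 0)
(7 + (3*(-1) - 1)*o)*(-17) = (7 + (3*(-1) - 1)*0)*(-17) = (7 + (-3 - 1)*0)*(-17) = (7 - 4*0)*(-17) = (7 + 0)*(-17) = 7*(-17) = -119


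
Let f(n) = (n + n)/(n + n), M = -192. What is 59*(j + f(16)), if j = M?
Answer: -11269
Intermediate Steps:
f(n) = 1 (f(n) = (2*n)/((2*n)) = (2*n)*(1/(2*n)) = 1)
j = -192
59*(j + f(16)) = 59*(-192 + 1) = 59*(-191) = -11269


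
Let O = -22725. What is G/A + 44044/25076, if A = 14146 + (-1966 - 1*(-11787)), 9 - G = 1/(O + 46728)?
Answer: 6335761256905/3606429699369 ≈ 1.7568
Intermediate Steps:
G = 216026/24003 (G = 9 - 1/(-22725 + 46728) = 9 - 1/24003 = 216026/24003 ≈ 9.0000)
A = 23967 (A = 14146 + (-1966 + 11787) = 14146 + 9821 = 23967)
G/A + 44044/25076 = (216026/24003)/23967 + 44044/25076 = (216026/24003)*(1/23967) + 44044*(1/25076) = 216026/575279901 + 11011/6269 = 6335761256905/3606429699369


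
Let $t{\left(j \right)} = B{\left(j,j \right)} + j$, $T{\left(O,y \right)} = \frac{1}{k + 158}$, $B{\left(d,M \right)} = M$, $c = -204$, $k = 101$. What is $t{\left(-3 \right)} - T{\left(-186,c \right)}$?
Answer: $- \frac{1555}{259} \approx -6.0039$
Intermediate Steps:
$T{\left(O,y \right)} = \frac{1}{259}$ ($T{\left(O,y \right)} = \frac{1}{101 + 158} = \frac{1}{259}$)
$t{\left(j \right)} = 2 j$ ($t{\left(j \right)} = j + j = 2 j$)
$t{\left(-3 \right)} - T{\left(-186,c \right)} = 2 \left(-3\right) - \frac{1}{259} = -6 - \frac{1}{259} = - \frac{1555}{259}$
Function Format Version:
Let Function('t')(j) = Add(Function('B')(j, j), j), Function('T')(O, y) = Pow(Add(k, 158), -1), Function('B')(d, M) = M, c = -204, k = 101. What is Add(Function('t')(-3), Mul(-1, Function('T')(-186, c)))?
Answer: Rational(-1555, 259) ≈ -6.0039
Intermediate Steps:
Function('T')(O, y) = Rational(1, 259) (Function('T')(O, y) = Pow(Add(101, 158), -1) = Pow(259, -1) = Rational(1, 259))
Function('t')(j) = Mul(2, j) (Function('t')(j) = Add(j, j) = Mul(2, j))
Add(Function('t')(-3), Mul(-1, Function('T')(-186, c))) = Add(Mul(2, -3), Mul(-1, Rational(1, 259))) = Add(-6, Rational(-1, 259)) = Rational(-1555, 259)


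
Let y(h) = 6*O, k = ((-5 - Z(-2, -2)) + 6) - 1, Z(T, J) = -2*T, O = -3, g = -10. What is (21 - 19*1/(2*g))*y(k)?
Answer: -3951/10 ≈ -395.10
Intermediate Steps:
k = -4 (k = ((-5 - (-2)*(-2)) + 6) - 1 = ((-5 - 1*4) + 6) - 1 = ((-5 - 4) + 6) - 1 = (-9 + 6) - 1 = -3 - 1 = -4)
y(h) = -18 (y(h) = 6*(-3) = -18)
(21 - 19*1/(2*g))*y(k) = (21 - 19/((-10*2)))*(-18) = (21 - 19/(-20))*(-18) = (21 - 19*(-1/20))*(-18) = (21 + 19/20)*(-18) = (439/20)*(-18) = -3951/10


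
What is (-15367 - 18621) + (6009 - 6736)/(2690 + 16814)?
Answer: -662902679/19504 ≈ -33988.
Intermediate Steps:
(-15367 - 18621) + (6009 - 6736)/(2690 + 16814) = -33988 - 727/19504 = -662902679/19504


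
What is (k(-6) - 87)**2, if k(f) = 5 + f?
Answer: 7744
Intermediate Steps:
(k(-6) - 87)**2 = ((5 - 6) - 87)**2 = (-1 - 87)**2 = (-88)**2 = 7744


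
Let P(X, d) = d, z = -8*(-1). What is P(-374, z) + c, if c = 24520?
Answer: 24528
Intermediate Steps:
z = 8
P(-374, z) + c = 8 + 24520 = 24528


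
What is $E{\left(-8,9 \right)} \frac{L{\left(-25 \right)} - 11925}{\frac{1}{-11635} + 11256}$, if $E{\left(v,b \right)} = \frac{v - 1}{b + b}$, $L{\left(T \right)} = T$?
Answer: $\frac{69519125}{130963559} \approx 0.53083$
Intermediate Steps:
$E{\left(v,b \right)} = \frac{-1 + v}{2 b}$
$E{\left(-8,9 \right)} \frac{L{\left(-25 \right)} - 11925}{\frac{1}{-11635} + 11256} = \frac{-1 - 8}{2 \cdot 9} \frac{-25 - 11925}{\frac{1}{-11635} + 11256} = \frac{1}{2} \cdot \frac{1}{9} \left(-9\right) \left(- \frac{11950}{- \frac{1}{11635} + 11256}\right) = - \frac{\left(-11950\right) \frac{1}{\frac{130963559}{11635}}}{2} = - \frac{\left(-11950\right) \frac{11635}{130963559}}{2} = \left(- \frac{1}{2}\right) \left(- \frac{139038250}{130963559}\right) = \frac{69519125}{130963559}$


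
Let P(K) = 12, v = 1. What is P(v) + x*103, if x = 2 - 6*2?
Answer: -1018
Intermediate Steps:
x = -10 (x = 2 - 12 = -10)
P(v) + x*103 = 12 - 10*103 = 12 - 1030 = -1018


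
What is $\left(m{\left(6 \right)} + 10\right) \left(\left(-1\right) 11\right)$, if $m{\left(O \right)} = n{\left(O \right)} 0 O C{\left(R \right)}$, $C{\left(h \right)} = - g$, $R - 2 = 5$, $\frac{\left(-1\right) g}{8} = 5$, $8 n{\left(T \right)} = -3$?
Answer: $-110$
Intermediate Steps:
$n{\left(T \right)} = - \frac{3}{8}$ ($n{\left(T \right)} = \frac{1}{8} \left(-3\right) = - \frac{3}{8}$)
$g = -40$ ($g = \left(-8\right) 5 = -40$)
$R = 7$ ($R = 2 + 5 = 7$)
$C{\left(h \right)} = 40$ ($C{\left(h \right)} = \left(-1\right) \left(-40\right) = 40$)
$m{\left(O \right)} = 0$ ($m{\left(O \right)} = - \frac{3 \cdot 0 O}{8} \cdot 40 = \left(- \frac{3}{8}\right) 0 \cdot 40 = 0 \cdot 40 = 0$)
$\left(m{\left(6 \right)} + 10\right) \left(\left(-1\right) 11\right) = \left(0 + 10\right) \left(\left(-1\right) 11\right) = 10 \left(-11\right) = -110$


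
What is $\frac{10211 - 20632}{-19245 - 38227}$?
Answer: $\frac{10421}{57472} \approx 0.18132$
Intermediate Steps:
$\frac{10211 - 20632}{-19245 - 38227} = - \frac{10421}{-57472} = \left(-10421\right) \left(- \frac{1}{57472}\right) = \frac{10421}{57472}$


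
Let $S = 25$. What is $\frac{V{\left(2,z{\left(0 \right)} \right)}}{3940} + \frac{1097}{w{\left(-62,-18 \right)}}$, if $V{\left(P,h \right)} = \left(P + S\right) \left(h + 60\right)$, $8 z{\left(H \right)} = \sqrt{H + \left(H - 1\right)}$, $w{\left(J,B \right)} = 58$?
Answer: $\frac{220807}{11426} + \frac{27 i}{31520} \approx 19.325 + 0.0008566 i$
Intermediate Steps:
$z{\left(H \right)} = \frac{\sqrt{-1 + 2 H}}{8}$ ($z{\left(H \right)} = \frac{\sqrt{H + \left(H - 1\right)}}{8} = \frac{\sqrt{H + \left(-1 + H\right)}}{8} = \frac{\sqrt{-1 + 2 H}}{8}$)
$V{\left(P,h \right)} = \left(25 + P\right) \left(60 + h\right)$ ($V{\left(P,h \right)} = \left(P + 25\right) \left(h + 60\right) = \left(25 + P\right) \left(60 + h\right)$)
$\frac{V{\left(2,z{\left(0 \right)} \right)}}{3940} + \frac{1097}{w{\left(-62,-18 \right)}} = \frac{1500 + 25 \frac{\sqrt{-1 + 2 \cdot 0}}{8} + 60 \cdot 2 + 2 \frac{\sqrt{-1 + 2 \cdot 0}}{8}}{3940} + \frac{1097}{58} = \left(1500 + 25 \frac{\sqrt{-1 + 0}}{8} + 120 + 2 \frac{\sqrt{-1 + 0}}{8}\right) \frac{1}{3940} + 1097 \cdot \frac{1}{58} = \left(1500 + 25 \frac{\sqrt{-1}}{8} + 120 + 2 \frac{\sqrt{-1}}{8}\right) \frac{1}{3940} + \frac{1097}{58} = \left(1500 + 25 \frac{i}{8} + 120 + 2 \frac{i}{8}\right) \frac{1}{3940} + \frac{1097}{58} = \left(1500 + \frac{25 i}{8} + 120 + \frac{i}{4}\right) \frac{1}{3940} + \frac{1097}{58} = \left(1620 + \frac{27 i}{8}\right) \frac{1}{3940} + \frac{1097}{58} = \left(\frac{81}{197} + \frac{27 i}{31520}\right) + \frac{1097}{58} = \frac{220807}{11426} + \frac{27 i}{31520}$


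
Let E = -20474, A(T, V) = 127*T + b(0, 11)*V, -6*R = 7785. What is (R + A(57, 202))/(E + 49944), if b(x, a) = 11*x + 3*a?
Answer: 5043/11788 ≈ 0.42781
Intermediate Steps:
R = -2595/2 (R = -⅙*7785 = -2595/2 ≈ -1297.5)
b(x, a) = 3*a + 11*x
A(T, V) = 33*V + 127*T (A(T, V) = 127*T + (3*11 + 11*0)*V = 127*T + (33 + 0)*V = 127*T + 33*V = 33*V + 127*T)
(R + A(57, 202))/(E + 49944) = (-2595/2 + (33*202 + 127*57))/(-20474 + 49944) = (-2595/2 + (6666 + 7239))/29470 = (-2595/2 + 13905)*(1/29470) = (25215/2)*(1/29470) = 5043/11788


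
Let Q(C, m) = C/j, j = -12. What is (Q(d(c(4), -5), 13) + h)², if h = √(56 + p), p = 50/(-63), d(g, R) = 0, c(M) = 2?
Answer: 3478/63 ≈ 55.206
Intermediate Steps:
p = -50/63 (p = 50*(-1/63) = -50/63 ≈ -0.79365)
Q(C, m) = -C/12 (Q(C, m) = C/(-12) = C*(-1/12) = -C/12)
h = √24346/21 (h = √(56 - 50/63) = √(3478/63) = √24346/21 ≈ 7.4301)
(Q(d(c(4), -5), 13) + h)² = (-1/12*0 + √24346/21)² = (0 + √24346/21)² = (√24346/21)² = 3478/63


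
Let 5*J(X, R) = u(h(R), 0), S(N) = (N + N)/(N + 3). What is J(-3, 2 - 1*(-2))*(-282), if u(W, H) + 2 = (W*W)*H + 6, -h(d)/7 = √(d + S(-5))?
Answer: -1128/5 ≈ -225.60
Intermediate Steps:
S(N) = 2*N/(3 + N) (S(N) = (2*N)/(3 + N) = 2*N/(3 + N))
h(d) = -7*√(5 + d) (h(d) = -7*√(d + 2*(-5)/(3 - 5)) = -7*√(d + 2*(-5)/(-2)) = -7*√(d + 2*(-5)*(-½)) = -7*√(d + 5) = -7*√(5 + d))
u(W, H) = 4 + H*W² (u(W, H) = -2 + ((W*W)*H + 6) = -2 + (W²*H + 6) = -2 + (H*W² + 6) = -2 + (6 + H*W²) = 4 + H*W²)
J(X, R) = ⅘ (J(X, R) = (4 + 0*(-7*√(5 + R))²)/5 = (4 + 0*(245 + 49*R))/5 = (4 + 0)/5 = (⅕)*4 = ⅘)
J(-3, 2 - 1*(-2))*(-282) = (⅘)*(-282) = -1128/5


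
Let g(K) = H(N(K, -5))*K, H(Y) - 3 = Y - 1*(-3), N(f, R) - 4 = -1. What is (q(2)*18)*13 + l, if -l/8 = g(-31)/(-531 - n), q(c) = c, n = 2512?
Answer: 1421892/3043 ≈ 467.27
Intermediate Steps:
N(f, R) = 3 (N(f, R) = 4 - 1 = 3)
H(Y) = 6 + Y (H(Y) = 3 + (Y - 1*(-3)) = 3 + (Y + 3) = 3 + (3 + Y) = 6 + Y)
g(K) = 9*K (g(K) = (6 + 3)*K = 9*K)
l = -2232/3043 (l = -8*9*(-31)/(-531 - 1*2512) = -(-2232)/(-531 - 2512) = -(-2232)/(-3043) = -(-2232)*(-1)/3043 = -8*279/3043 = -2232/3043 ≈ -0.73349)
(q(2)*18)*13 + l = (2*18)*13 - 2232/3043 = 36*13 - 2232/3043 = 468 - 2232/3043 = 1421892/3043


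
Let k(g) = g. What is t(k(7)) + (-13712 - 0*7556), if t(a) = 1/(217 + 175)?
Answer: -5375103/392 ≈ -13712.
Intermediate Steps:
t(a) = 1/392
t(k(7)) + (-13712 - 0*7556) = 1/392 + (-13712 - 0*7556) = 1/392 + (-13712 - 1*0) = 1/392 + (-13712 + 0) = 1/392 - 13712 = -5375103/392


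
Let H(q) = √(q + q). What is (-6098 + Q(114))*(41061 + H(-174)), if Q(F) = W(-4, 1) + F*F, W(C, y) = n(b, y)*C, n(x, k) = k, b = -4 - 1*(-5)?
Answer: 283074534 + 13788*I*√87 ≈ 2.8307e+8 + 1.2861e+5*I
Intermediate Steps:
b = 1 (b = -4 + 5 = 1)
W(C, y) = C*y (W(C, y) = y*C = C*y)
H(q) = √2*√q (H(q) = √(2*q) = √2*√q)
Q(F) = -4 + F² (Q(F) = -4*1 + F*F = -4 + F²)
(-6098 + Q(114))*(41061 + H(-174)) = (-6098 + (-4 + 114²))*(41061 + √2*√(-174)) = (-6098 + (-4 + 12996))*(41061 + √2*(I*√174)) = (-6098 + 12992)*(41061 + 2*I*√87) = 6894*(41061 + 2*I*√87) = 283074534 + 13788*I*√87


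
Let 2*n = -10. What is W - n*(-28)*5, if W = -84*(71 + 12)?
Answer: -7672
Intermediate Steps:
n = -5 (n = (½)*(-10) = -5)
W = -6972 (W = -84*83 = -6972)
W - n*(-28)*5 = -6972 - (-5*(-28))*5 = -6972 - 140*5 = -6972 - 1*700 = -6972 - 700 = -7672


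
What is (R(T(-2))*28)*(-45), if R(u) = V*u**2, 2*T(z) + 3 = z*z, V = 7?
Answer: -2205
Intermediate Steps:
T(z) = -3/2 + z**2/2 (T(z) = -3/2 + (z*z)/2 = -3/2 + z**2/2)
R(u) = 7*u**2
(R(T(-2))*28)*(-45) = ((7*(-3/2 + (1/2)*(-2)**2)**2)*28)*(-45) = ((7*(-3/2 + (1/2)*4)**2)*28)*(-45) = ((7*(-3/2 + 2)**2)*28)*(-45) = ((7*(1/2)**2)*28)*(-45) = ((7*(1/4))*28)*(-45) = ((7/4)*28)*(-45) = 49*(-45) = -2205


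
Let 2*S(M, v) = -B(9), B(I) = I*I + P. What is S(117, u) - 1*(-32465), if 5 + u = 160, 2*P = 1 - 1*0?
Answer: 129697/4 ≈ 32424.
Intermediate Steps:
P = 1/2 (P = (1 - 1*0)/2 = (1 + 0)/2 = (1/2)*1 = 1/2 ≈ 0.50000)
u = 155 (u = -5 + 160 = 155)
B(I) = 1/2 + I**2 (B(I) = I*I + 1/2 = I**2 + 1/2 = 1/2 + I**2)
S(M, v) = -163/4 (S(M, v) = (-(1/2 + 9**2))/2 = (-(1/2 + 81))/2 = (-1*163/2)/2 = (1/2)*(-163/2) = -163/4)
S(117, u) - 1*(-32465) = -163/4 - 1*(-32465) = -163/4 + 32465 = 129697/4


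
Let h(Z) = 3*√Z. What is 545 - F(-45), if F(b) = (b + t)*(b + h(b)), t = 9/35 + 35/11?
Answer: -102044/77 + 144009*I*√5/385 ≈ -1325.2 + 836.4*I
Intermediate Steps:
t = 1324/385 (t = 9*(1/35) + 35*(1/11) = 9/35 + 35/11 = 1324/385 ≈ 3.4390)
F(b) = (1324/385 + b)*(b + 3*√b) (F(b) = (b + 1324/385)*(b + 3*√b) = (1324/385 + b)*(b + 3*√b))
545 - F(-45) = 545 - ((-45)² + 3*(-45)^(3/2) + (1324/385)*(-45) + 3972*√(-45)/385) = 545 - (2025 + 3*(-135*I*√5) - 11916/77 + 3972*(3*I*√5)/385) = 545 - (2025 - 405*I*√5 - 11916/77 + 11916*I*√5/385) = 545 - (144009/77 - 144009*I*√5/385) = 545 + (-144009/77 + 144009*I*√5/385) = -102044/77 + 144009*I*√5/385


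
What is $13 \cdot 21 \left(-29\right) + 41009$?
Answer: $33092$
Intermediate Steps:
$13 \cdot 21 \left(-29\right) + 41009 = 273 \left(-29\right) + 41009 = -7917 + 41009 = 33092$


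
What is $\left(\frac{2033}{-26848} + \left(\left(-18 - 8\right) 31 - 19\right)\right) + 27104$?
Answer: $\frac{705536559}{26848} \approx 26279.0$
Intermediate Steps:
$\left(\frac{2033}{-26848} + \left(\left(-18 - 8\right) 31 - 19\right)\right) + 27104 = \left(2033 \left(- \frac{1}{26848}\right) + \left(\left(-18 - 8\right) 31 - 19\right)\right) + 27104 = \left(- \frac{2033}{26848} - 825\right) + 27104 = - \frac{22151633}{26848} + 27104 = \frac{705536559}{26848}$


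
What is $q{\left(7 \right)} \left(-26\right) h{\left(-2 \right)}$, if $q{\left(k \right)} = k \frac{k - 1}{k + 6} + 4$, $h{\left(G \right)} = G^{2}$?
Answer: $-752$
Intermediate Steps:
$q{\left(k \right)} = 4 + \frac{k \left(-1 + k\right)}{6 + k}$ ($q{\left(k \right)} = k \frac{-1 + k}{6 + k} + 4 = \frac{k \left(-1 + k\right)}{6 + k} + 4 = 4 + \frac{k \left(-1 + k\right)}{6 + k}$)
$q{\left(7 \right)} \left(-26\right) h{\left(-2 \right)} = \frac{24 + 7^{2} + 3 \cdot 7}{6 + 7} \left(-26\right) \left(-2\right)^{2} = \frac{24 + 49 + 21}{13} \left(-26\right) 4 = \frac{1}{13} \cdot 94 \left(-26\right) 4 = \frac{94}{13} \left(-26\right) 4 = \left(-188\right) 4 = -752$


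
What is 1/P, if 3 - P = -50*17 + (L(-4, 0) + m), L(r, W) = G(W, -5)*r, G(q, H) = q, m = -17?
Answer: 1/870 ≈ 0.0011494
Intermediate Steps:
L(r, W) = W*r
P = 870 (P = 3 - (-50*17 + (0*(-4) - 17)) = 3 - (-850 + (0 - 17)) = 3 - (-850 - 17) = 3 - 1*(-867) = 3 + 867 = 870)
1/P = 1/870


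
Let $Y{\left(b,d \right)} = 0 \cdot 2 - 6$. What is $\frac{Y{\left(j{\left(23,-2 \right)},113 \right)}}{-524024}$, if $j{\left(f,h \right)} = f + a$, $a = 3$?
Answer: $\frac{3}{262012} \approx 1.145 \cdot 10^{-5}$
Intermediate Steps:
$j{\left(f,h \right)} = 3 + f$ ($j{\left(f,h \right)} = f + 3 = 3 + f$)
$Y{\left(b,d \right)} = -6$ ($Y{\left(b,d \right)} = 0 - 6 = -6$)
$\frac{Y{\left(j{\left(23,-2 \right)},113 \right)}}{-524024} = - \frac{6}{-524024} = \left(-6\right) \left(- \frac{1}{524024}\right) = \frac{3}{262012}$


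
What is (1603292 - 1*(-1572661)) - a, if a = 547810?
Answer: 2628143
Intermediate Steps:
(1603292 - 1*(-1572661)) - a = (1603292 - 1*(-1572661)) - 1*547810 = (1603292 + 1572661) - 547810 = 3175953 - 547810 = 2628143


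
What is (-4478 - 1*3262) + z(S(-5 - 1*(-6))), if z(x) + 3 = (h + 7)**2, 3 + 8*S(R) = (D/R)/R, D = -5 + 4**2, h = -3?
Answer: -7727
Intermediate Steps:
D = 11 (D = -5 + 16 = 11)
S(R) = -3/8 + 11/(8*R**2) (S(R) = -3/8 + ((11/R)/R)/8 = -3/8 + (11/R**2)/8 = -3/8 + 11/(8*R**2))
z(x) = 13 (z(x) = -3 + (-3 + 7)**2 = -3 + 4**2 = -3 + 16 = 13)
(-4478 - 1*3262) + z(S(-5 - 1*(-6))) = (-4478 - 1*3262) + 13 = (-4478 - 3262) + 13 = -7740 + 13 = -7727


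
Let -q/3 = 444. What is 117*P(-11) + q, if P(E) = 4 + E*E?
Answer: 13293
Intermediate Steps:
q = -1332 (q = -3*444 = -1332)
P(E) = 4 + E²
117*P(-11) + q = 117*(4 + (-11)²) - 1332 = 117*(4 + 121) - 1332 = 117*125 - 1332 = 14625 - 1332 = 13293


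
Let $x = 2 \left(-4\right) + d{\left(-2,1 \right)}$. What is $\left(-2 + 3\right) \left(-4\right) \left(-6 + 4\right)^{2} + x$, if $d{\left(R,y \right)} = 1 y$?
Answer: $-23$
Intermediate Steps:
$d{\left(R,y \right)} = y$
$x = -7$ ($x = 2 \left(-4\right) + 1 = -8 + 1 = -7$)
$\left(-2 + 3\right) \left(-4\right) \left(-6 + 4\right)^{2} + x = \left(-2 + 3\right) \left(-4\right) \left(-6 + 4\right)^{2} - 7 = 1 \left(-4\right) \left(-2\right)^{2} - 7 = \left(-4\right) 4 - 7 = -16 - 7 = -23$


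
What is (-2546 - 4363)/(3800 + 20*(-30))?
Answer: -6909/3200 ≈ -2.1591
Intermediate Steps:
(-2546 - 4363)/(3800 + 20*(-30)) = -6909/(3800 - 600) = -6909/3200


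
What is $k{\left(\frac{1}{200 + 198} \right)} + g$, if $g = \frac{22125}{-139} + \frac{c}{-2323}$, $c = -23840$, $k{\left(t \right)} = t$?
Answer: $- \frac{19136557873}{128513006} \approx -148.91$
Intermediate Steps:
$g = - \frac{48082615}{322897}$ ($g = \frac{22125}{-139} - \frac{23840}{-2323} = 22125 \left(- \frac{1}{139}\right) - - \frac{23840}{2323} = - \frac{22125}{139} + \frac{23840}{2323} = - \frac{48082615}{322897} \approx -148.91$)
$k{\left(\frac{1}{200 + 198} \right)} + g = \frac{1}{200 + 198} - \frac{48082615}{322897} = \frac{1}{398} - \frac{48082615}{322897} = - \frac{19136557873}{128513006}$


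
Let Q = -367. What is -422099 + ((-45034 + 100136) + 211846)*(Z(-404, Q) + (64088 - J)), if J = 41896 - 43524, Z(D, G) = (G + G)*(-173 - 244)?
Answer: 99249242613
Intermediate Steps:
Z(D, G) = -834*G (Z(D, G) = (2*G)*(-417) = -834*G)
J = -1628
-422099 + ((-45034 + 100136) + 211846)*(Z(-404, Q) + (64088 - J)) = -422099 + ((-45034 + 100136) + 211846)*(-834*(-367) + (64088 - 1*(-1628))) = -422099 + (55102 + 211846)*(306078 + (64088 + 1628)) = -422099 + 266948*(306078 + 65716) = -422099 + 266948*371794 = -422099 + 99249664712 = 99249242613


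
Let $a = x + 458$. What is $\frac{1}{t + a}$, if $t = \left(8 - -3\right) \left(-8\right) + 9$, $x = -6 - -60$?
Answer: $\frac{1}{433} \approx 0.0023095$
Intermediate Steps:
$x = 54$ ($x = -6 + 60 = 54$)
$t = -79$ ($t = \left(8 + 3\right) \left(-8\right) + 9 = 11 \left(-8\right) + 9 = -88 + 9 = -79$)
$a = 512$ ($a = 54 + 458 = 512$)
$\frac{1}{t + a} = \frac{1}{-79 + 512} = \frac{1}{433}$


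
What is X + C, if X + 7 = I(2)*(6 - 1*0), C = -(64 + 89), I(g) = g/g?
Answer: -154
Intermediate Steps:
I(g) = 1
C = -153 (C = -1*153 = -153)
X = -1 (X = -7 + 1*(6 - 1*0) = -7 + 1*(6 + 0) = -7 + 1*6 = -7 + 6 = -1)
X + C = -1 - 153 = -154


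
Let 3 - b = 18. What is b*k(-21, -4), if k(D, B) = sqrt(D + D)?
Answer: -15*I*sqrt(42) ≈ -97.211*I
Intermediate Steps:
b = -15 (b = 3 - 1*18 = 3 - 18 = -15)
k(D, B) = sqrt(2)*sqrt(D) (k(D, B) = sqrt(2*D) = sqrt(2)*sqrt(D))
b*k(-21, -4) = -15*sqrt(2)*sqrt(-21) = -15*sqrt(2)*I*sqrt(21) = -15*I*sqrt(42)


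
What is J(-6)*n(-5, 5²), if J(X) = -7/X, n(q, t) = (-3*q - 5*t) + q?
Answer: -805/6 ≈ -134.17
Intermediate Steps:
n(q, t) = -5*t - 2*q (n(q, t) = (-5*t - 3*q) + q = -5*t - 2*q)
J(-6)*n(-5, 5²) = (-7/(-6))*(-5*5² - 2*(-5)) = (-7*(-⅙))*(-5*25 + 10) = 7*(-125 + 10)/6 = (7/6)*(-115) = -805/6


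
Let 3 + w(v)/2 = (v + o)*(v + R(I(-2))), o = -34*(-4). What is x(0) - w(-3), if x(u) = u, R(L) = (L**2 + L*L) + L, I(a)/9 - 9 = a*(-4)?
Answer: -12493482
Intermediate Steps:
I(a) = 81 - 36*a (I(a) = 81 + 9*(a*(-4)) = 81 + 9*(-4*a) = 81 - 36*a)
R(L) = L + 2*L**2 (R(L) = (L**2 + L**2) + L = 2*L**2 + L = L + 2*L**2)
o = 136
w(v) = -6 + 2*(136 + v)*(46971 + v) (w(v) = -6 + 2*((v + 136)*(v + (81 - 36*(-2))*(1 + 2*(81 - 36*(-2))))) = -6 + 2*((136 + v)*(v + (81 + 72)*(1 + 2*(81 + 72)))) = -6 + 2*((136 + v)*(v + 153*(1 + 2*153))) = -6 + 2*((136 + v)*(v + 153*(1 + 306))) = -6 + 2*((136 + v)*(v + 153*307)) = -6 + 2*((136 + v)*(v + 46971)) = -6 + 2*((136 + v)*(46971 + v)) = -6 + 2*(136 + v)*(46971 + v))
x(0) - w(-3) = 0 - (12776106 + 2*(-3)**2 + 94214*(-3)) = 0 - (12776106 + 2*9 - 282642) = 0 - (12776106 + 18 - 282642) = 0 - 1*12493482 = 0 - 12493482 = -12493482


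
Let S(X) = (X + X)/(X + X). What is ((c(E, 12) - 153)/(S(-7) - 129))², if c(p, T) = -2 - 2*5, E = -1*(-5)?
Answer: 27225/16384 ≈ 1.6617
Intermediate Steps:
S(X) = 1 (S(X) = (2*X)/((2*X)) = (2*X)*(1/(2*X)) = 1)
E = 5
c(p, T) = -12 (c(p, T) = -2 - 1*10 = -2 - 10 = -12)
((c(E, 12) - 153)/(S(-7) - 129))² = ((-12 - 153)/(1 - 129))² = (-165/(-128))² = (-165*(-1/128))² = (165/128)² = 27225/16384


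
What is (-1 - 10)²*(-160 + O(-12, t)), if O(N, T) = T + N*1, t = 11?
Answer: -19481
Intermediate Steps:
O(N, T) = N + T (O(N, T) = T + N = N + T)
(-1 - 10)²*(-160 + O(-12, t)) = (-1 - 10)²*(-160 + (-12 + 11)) = (-11)²*(-160 - 1) = 121*(-161) = -19481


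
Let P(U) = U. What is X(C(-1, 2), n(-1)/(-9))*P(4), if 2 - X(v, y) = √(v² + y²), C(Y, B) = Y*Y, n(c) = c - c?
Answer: 4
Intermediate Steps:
n(c) = 0
C(Y, B) = Y²
X(v, y) = 2 - √(v² + y²)
X(C(-1, 2), n(-1)/(-9))*P(4) = (2 - √(((-1)²)² + (0/(-9))²))*4 = (2 - √(1² + (0*(-⅑))²))*4 = (2 - √(1 + 0²))*4 = (2 - √(1 + 0))*4 = (2 - √1)*4 = (2 - 1*1)*4 = (2 - 1)*4 = 1*4 = 4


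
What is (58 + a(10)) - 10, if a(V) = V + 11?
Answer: 69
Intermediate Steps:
a(V) = 11 + V
(58 + a(10)) - 10 = (58 + (11 + 10)) - 10 = (58 + 21) - 10 = 79 - 10 = 69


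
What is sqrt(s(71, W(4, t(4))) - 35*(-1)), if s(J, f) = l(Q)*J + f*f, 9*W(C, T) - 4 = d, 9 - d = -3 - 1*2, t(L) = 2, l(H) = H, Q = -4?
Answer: 7*I*sqrt(5) ≈ 15.652*I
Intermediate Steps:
d = 14 (d = 9 - (-3 - 1*2) = 9 - (-3 - 2) = 9 - 1*(-5) = 9 + 5 = 14)
W(C, T) = 2 (W(C, T) = 4/9 + (1/9)*14 = 4/9 + 14/9 = 2)
s(J, f) = f**2 - 4*J (s(J, f) = -4*J + f*f = -4*J + f**2 = f**2 - 4*J)
sqrt(s(71, W(4, t(4))) - 35*(-1)) = sqrt((2**2 - 4*71) - 35*(-1)) = sqrt((4 - 284) + 35) = sqrt(-280 + 35) = sqrt(-245) = 7*I*sqrt(5)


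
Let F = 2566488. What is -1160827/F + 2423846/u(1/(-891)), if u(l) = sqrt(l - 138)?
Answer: -1160827/2566488 - 21814614*I*sqrt(1352549)/122959 ≈ -0.4523 - 2.0633e+5*I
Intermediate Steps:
u(l) = sqrt(-138 + l)
-1160827/F + 2423846/u(1/(-891)) = -1160827/2566488 + 2423846/(sqrt(-138 + 1/(-891))) = -1160827*1/2566488 + 2423846/(sqrt(-138 - 1/891)) = -1160827/2566488 + 2423846/(sqrt(-122959/891)) = -1160827/2566488 + 2423846/((I*sqrt(1352549)/99)) = -1160827/2566488 + 2423846*(-9*I*sqrt(1352549)/122959) = -1160827/2566488 - 21814614*I*sqrt(1352549)/122959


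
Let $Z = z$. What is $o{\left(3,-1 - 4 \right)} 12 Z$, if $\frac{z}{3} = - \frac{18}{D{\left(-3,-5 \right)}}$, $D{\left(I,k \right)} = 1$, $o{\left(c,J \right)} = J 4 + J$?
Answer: $16200$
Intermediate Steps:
$o{\left(c,J \right)} = 5 J$ ($o{\left(c,J \right)} = 4 J + J = 5 J$)
$z = -54$ ($z = 3 \left(- \frac{18}{1}\right) = 3 \left(\left(-18\right) 1\right) = 3 \left(-18\right) = -54$)
$Z = -54$
$o{\left(3,-1 - 4 \right)} 12 Z = 5 \left(-1 - 4\right) 12 \left(-54\right) = 5 \left(-5\right) 12 \left(-54\right) = \left(-25\right) 12 \left(-54\right) = \left(-300\right) \left(-54\right) = 16200$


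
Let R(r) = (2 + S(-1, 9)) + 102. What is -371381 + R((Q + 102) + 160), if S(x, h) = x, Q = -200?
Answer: -371278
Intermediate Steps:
R(r) = 103 (R(r) = (2 - 1) + 102 = 1 + 102 = 103)
-371381 + R((Q + 102) + 160) = -371381 + 103 = -371278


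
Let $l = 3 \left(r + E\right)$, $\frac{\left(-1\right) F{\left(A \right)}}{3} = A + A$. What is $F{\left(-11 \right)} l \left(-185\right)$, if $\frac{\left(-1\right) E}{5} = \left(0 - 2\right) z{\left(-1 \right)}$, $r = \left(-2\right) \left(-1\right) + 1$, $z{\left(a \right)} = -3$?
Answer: $989010$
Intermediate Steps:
$F{\left(A \right)} = - 6 A$ ($F{\left(A \right)} = - 3 \left(A + A\right) = - 3 \cdot 2 A = - 6 A$)
$r = 3$ ($r = 2 + 1 = 3$)
$E = -30$ ($E = - 5 \left(0 - 2\right) \left(-3\right) = - 5 \left(\left(-2\right) \left(-3\right)\right) = \left(-5\right) 6 = -30$)
$l = -81$ ($l = 3 \left(3 - 30\right) = 3 \left(-27\right) = -81$)
$F{\left(-11 \right)} l \left(-185\right) = \left(-6\right) \left(-11\right) \left(-81\right) \left(-185\right) = 66 \left(-81\right) \left(-185\right) = \left(-5346\right) \left(-185\right) = 989010$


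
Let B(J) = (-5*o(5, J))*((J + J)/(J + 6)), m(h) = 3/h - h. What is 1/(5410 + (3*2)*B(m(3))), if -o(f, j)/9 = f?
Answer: 1/4060 ≈ 0.00024631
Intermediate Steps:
o(f, j) = -9*f
m(h) = -h + 3/h
B(J) = 450*J/(6 + J) (B(J) = (-(-45)*5)*((J + J)/(J + 6)) = (-5*(-45))*((2*J)/(6 + J)) = 225*(2*J/(6 + J)) = 450*J/(6 + J))
1/(5410 + (3*2)*B(m(3))) = 1/(5410 + (3*2)*(450*(-1*3 + 3/3)/(6 + (-1*3 + 3/3)))) = 1/(5410 + 6*(450*(-3 + 3*(⅓))/(6 + (-3 + 3*(⅓))))) = 1/(5410 + 6*(450*(-3 + 1)/(6 + (-3 + 1)))) = 1/(5410 + 6*(450*(-2)/(6 - 2))) = 1/(5410 + 6*(450*(-2)/4)) = 1/(5410 + 6*(450*(-2)*(¼))) = 1/(5410 + 6*(-225)) = 1/(5410 - 1350) = 1/4060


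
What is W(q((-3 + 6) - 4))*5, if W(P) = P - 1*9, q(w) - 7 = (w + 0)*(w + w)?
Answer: 0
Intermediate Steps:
q(w) = 7 + 2*w**2 (q(w) = 7 + (w + 0)*(w + w) = 7 + w*(2*w) = 7 + 2*w**2)
W(P) = -9 + P (W(P) = P - 9 = -9 + P)
W(q((-3 + 6) - 4))*5 = (-9 + (7 + 2*((-3 + 6) - 4)**2))*5 = (-9 + (7 + 2*(3 - 4)**2))*5 = (-9 + (7 + 2*(-1)**2))*5 = (-9 + (7 + 2*1))*5 = (-9 + (7 + 2))*5 = (-9 + 9)*5 = 0*5 = 0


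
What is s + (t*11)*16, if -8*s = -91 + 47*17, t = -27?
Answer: -9681/2 ≈ -4840.5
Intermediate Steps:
s = -177/2 (s = -(-91 + 47*17)/8 = -(-91 + 799)/8 = -⅛*708 = -177/2 ≈ -88.500)
s + (t*11)*16 = -177/2 - 27*11*16 = -177/2 - 297*16 = -177/2 - 4752 = -9681/2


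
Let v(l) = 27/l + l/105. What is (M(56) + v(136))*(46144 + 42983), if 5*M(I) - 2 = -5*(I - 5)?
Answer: -20833050033/4760 ≈ -4.3767e+6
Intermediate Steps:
M(I) = 27/5 - I (M(I) = ⅖ + (-5*(I - 5))/5 = ⅖ + (-5*(-5 + I))/5 = ⅖ + (25 - 5*I)/5 = ⅖ + (5 - I) = 27/5 - I)
v(l) = 27/l + l/105 (v(l) = 27/l + l*(1/105) = 27/l + l/105)
(M(56) + v(136))*(46144 + 42983) = ((27/5 - 1*56) + (27/136 + (1/105)*136))*(46144 + 42983) = ((27/5 - 56) + (27*(1/136) + 136/105))*89127 = (-253/5 + (27/136 + 136/105))*89127 = (-253/5 + 21331/14280)*89127 = -701237/14280*89127 = -20833050033/4760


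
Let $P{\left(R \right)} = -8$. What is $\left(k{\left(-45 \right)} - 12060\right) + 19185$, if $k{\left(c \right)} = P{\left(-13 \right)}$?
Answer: $7117$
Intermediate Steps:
$k{\left(c \right)} = -8$
$\left(k{\left(-45 \right)} - 12060\right) + 19185 = \left(-8 - 12060\right) + 19185 = -12068 + 19185 = 7117$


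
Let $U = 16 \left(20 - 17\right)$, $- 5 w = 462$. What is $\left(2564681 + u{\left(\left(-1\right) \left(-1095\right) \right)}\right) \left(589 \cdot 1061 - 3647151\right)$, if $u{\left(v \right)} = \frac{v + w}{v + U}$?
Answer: $- \frac{4921909125028224}{635} \approx -7.751 \cdot 10^{12}$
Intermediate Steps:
$w = - \frac{462}{5}$ ($w = \left(- \frac{1}{5}\right) 462 = - \frac{462}{5} \approx -92.4$)
$U = 48$ ($U = 16 \cdot 3 = 48$)
$u{\left(v \right)} = \frac{- \frac{462}{5} + v}{48 + v}$ ($u{\left(v \right)} = \frac{v - \frac{462}{5}}{v + 48} = \frac{- \frac{462}{5} + v}{48 + v}$)
$\left(2564681 + u{\left(\left(-1\right) \left(-1095\right) \right)}\right) \left(589 \cdot 1061 - 3647151\right) = \left(2564681 + \frac{- \frac{462}{5} - -1095}{48 - -1095}\right) \left(589 \cdot 1061 - 3647151\right) = \left(2564681 + \frac{- \frac{462}{5} + 1095}{48 + 1095}\right) \left(624929 - 3647151\right) = \left(2564681 + \frac{1}{1143} \cdot \frac{5013}{5}\right) \left(-3022222\right) = \left(2564681 + \frac{557}{635}\right) \left(-3022222\right) = \frac{1628572992}{635} \left(-3022222\right) = - \frac{4921909125028224}{635}$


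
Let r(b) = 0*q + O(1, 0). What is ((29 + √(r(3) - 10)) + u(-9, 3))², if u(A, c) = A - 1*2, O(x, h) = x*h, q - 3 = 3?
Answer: (18 + I*√10)² ≈ 314.0 + 113.84*I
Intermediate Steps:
q = 6 (q = 3 + 3 = 6)
O(x, h) = h*x
u(A, c) = -2 + A (u(A, c) = A - 2 = -2 + A)
r(b) = 0 (r(b) = 0*6 + 0*1 = 0 + 0 = 0)
((29 + √(r(3) - 10)) + u(-9, 3))² = ((29 + √(0 - 10)) + (-2 - 9))² = ((29 + √(-10)) - 11)² = ((29 + I*√10) - 11)² = (18 + I*√10)²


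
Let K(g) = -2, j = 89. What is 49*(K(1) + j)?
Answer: 4263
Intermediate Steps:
49*(K(1) + j) = 49*(-2 + 89) = 49*87 = 4263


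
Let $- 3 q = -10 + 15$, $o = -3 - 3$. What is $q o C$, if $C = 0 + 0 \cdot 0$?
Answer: $0$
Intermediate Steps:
$o = -6$ ($o = -3 - 3 = -6$)
$q = - \frac{5}{3}$ ($q = - \frac{-10 + 15}{3} = \left(- \frac{1}{3}\right) 5 = - \frac{5}{3} \approx -1.6667$)
$C = 0$ ($C = 0 + 0 = 0$)
$q o C = \left(- \frac{5}{3}\right) \left(-6\right) 0 = 10 \cdot 0 = 0$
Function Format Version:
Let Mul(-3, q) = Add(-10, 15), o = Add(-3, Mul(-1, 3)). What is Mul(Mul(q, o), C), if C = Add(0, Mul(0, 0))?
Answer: 0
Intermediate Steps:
o = -6 (o = Add(-3, -3) = -6)
q = Rational(-5, 3) (q = Mul(Rational(-1, 3), Add(-10, 15)) = Mul(Rational(-1, 3), 5) = Rational(-5, 3) ≈ -1.6667)
C = 0 (C = Add(0, 0) = 0)
Mul(Mul(q, o), C) = Mul(Mul(Rational(-5, 3), -6), 0) = Mul(10, 0) = 0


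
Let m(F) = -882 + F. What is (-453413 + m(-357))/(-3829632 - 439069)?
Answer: 454652/4268701 ≈ 0.10651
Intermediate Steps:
(-453413 + m(-357))/(-3829632 - 439069) = (-453413 + (-882 - 357))/(-3829632 - 439069) = (-453413 - 1239)/(-4268701) = -454652*(-1/4268701) = 454652/4268701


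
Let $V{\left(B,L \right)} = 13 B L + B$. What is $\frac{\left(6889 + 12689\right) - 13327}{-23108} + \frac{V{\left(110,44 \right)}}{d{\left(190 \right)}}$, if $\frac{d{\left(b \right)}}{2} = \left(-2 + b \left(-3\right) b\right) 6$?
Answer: $- \frac{199592643}{625660654} \approx -0.31901$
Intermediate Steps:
$V{\left(B,L \right)} = B + 13 B L$ ($V{\left(B,L \right)} = 13 B L + B = B + 13 B L$)
$d{\left(b \right)} = -24 - 36 b^{2}$ ($d{\left(b \right)} = 2 \left(-2 + b \left(-3\right) b\right) 6 = 2 \left(-2 + - 3 b b\right) 6 = 2 \left(-2 - 3 b^{2}\right) 6 = 2 \left(-12 - 18 b^{2}\right) = -24 - 36 b^{2}$)
$\frac{\left(6889 + 12689\right) - 13327}{-23108} + \frac{V{\left(110,44 \right)}}{d{\left(190 \right)}} = \frac{\left(6889 + 12689\right) - 13327}{-23108} + \frac{110 \left(1 + 13 \cdot 44\right)}{-24 - 36 \cdot 190^{2}} = \left(19578 - 13327\right) \left(- \frac{1}{23108}\right) + \frac{110 \left(1 + 572\right)}{-24 - 1299600} = 6251 \left(- \frac{1}{23108}\right) + \frac{110 \cdot 573}{-24 - 1299600} = - \frac{6251}{23108} + \frac{63030}{-1299624} = - \frac{6251}{23108} + 63030 \left(- \frac{1}{1299624}\right) = - \frac{6251}{23108} - \frac{10505}{216604} = - \frac{199592643}{625660654}$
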